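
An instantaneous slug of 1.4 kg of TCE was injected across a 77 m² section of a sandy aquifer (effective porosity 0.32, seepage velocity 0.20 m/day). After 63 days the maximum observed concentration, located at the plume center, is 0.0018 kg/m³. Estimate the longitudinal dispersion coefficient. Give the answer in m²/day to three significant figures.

At the plume center C_max = M/(n_e·A·√(4πDt)), so D = M²/(4πt·(n_e·A·C_max)²).
n_e·A·C_max = 0.32 × 77 × 0.0018 = 0.04435 kg/m.
D = 1.4²/(4π × 63 × 0.04435²) = 1.26 m²/day.

1.26 m²/day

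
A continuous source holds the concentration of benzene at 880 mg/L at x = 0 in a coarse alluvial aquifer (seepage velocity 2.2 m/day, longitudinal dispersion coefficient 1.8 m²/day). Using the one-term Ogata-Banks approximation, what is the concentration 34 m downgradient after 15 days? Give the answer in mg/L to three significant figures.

392 mg/L

For a continuous step input, C/C₀ ≈ ½·erfc((x−vt)/(2√(Dt))).
vt = 2.2 × 15 = 33 m and 2√(Dt) = 2√(1.8 × 15) = 10.39 m.
Argument (x−vt)/(2√(Dt)) = (34 − 33)/10.39 = 0.09625; ½·erfc(0.09625) = 0.4459.
C = 880 × 0.4459 = 392 mg/L.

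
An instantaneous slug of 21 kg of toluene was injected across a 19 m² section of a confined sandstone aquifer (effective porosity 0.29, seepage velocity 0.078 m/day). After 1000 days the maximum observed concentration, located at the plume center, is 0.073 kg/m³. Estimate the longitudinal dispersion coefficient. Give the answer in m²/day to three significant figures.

At the plume center C_max = M/(n_e·A·√(4πDt)), so D = M²/(4πt·(n_e·A·C_max)²).
n_e·A·C_max = 0.29 × 19 × 0.073 = 0.4022 kg/m.
D = 21²/(4π × 1000 × 0.4022²) = 0.217 m²/day.

0.217 m²/day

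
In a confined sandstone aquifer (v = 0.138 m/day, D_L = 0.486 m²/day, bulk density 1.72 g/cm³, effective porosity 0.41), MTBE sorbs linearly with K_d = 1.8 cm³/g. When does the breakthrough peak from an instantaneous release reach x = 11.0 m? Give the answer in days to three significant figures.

497 days

Retardation factor R = 1 + ρ_b·K_d/n = 1 + 1.72 × 1.8/0.41 = 8.551.
Sorption retards both mechanisms: v_R = v/R = 0.01614 m/day, D_R = D/R = 0.05684 m²/day.
Peak time from v_R²t² + 2D_R t − x² = 0: t = (√(D_R² + v_R²x²) − D_R)/v_R².
√(D_R² + v_R²x²) = √(0.05684² + 0.01614² × 11.0²) = 0.1864; v_R² = 0.0002605.
t = (0.1864 − 0.05684)/0.0002605 = 497 days.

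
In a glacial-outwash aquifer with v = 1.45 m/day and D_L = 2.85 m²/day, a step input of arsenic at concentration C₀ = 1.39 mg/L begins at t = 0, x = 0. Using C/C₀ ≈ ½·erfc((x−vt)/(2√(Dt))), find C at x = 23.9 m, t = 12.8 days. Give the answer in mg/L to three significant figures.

0.370 mg/L

For a continuous step input, C/C₀ ≈ ½·erfc((x−vt)/(2√(Dt))).
vt = 1.45 × 12.8 = 18.56 m and 2√(Dt) = 2√(2.85 × 12.8) = 12.08 m.
Argument (x−vt)/(2√(Dt)) = (23.9 − 18.56)/12.08 = 0.4421; ½·erfc(0.4421) = 0.2659.
C = 1.39 × 0.2659 = 0.370 mg/L.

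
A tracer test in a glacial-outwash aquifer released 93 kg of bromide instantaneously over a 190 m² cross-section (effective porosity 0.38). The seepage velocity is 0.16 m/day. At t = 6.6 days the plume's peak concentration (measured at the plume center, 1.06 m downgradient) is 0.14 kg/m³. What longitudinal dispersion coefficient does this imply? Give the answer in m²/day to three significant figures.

At the plume center C_max = M/(n_e·A·√(4πDt)), so D = M²/(4πt·(n_e·A·C_max)²).
n_e·A·C_max = 0.38 × 190 × 0.14 = 10.11 kg/m.
D = 93²/(4π × 6.6 × 10.11²) = 1.02 m²/day.

1.02 m²/day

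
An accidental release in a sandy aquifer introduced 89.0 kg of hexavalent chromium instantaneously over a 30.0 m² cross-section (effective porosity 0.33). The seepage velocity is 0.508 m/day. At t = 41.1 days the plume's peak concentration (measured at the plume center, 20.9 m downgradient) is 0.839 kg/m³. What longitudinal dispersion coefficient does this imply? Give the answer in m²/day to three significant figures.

0.222 m²/day

At the plume center C_max = M/(n_e·A·√(4πDt)), so D = M²/(4πt·(n_e·A·C_max)²).
n_e·A·C_max = 0.33 × 30.0 × 0.839 = 8.306 kg/m.
D = 89.0²/(4π × 41.1 × 8.306²) = 0.222 m²/day.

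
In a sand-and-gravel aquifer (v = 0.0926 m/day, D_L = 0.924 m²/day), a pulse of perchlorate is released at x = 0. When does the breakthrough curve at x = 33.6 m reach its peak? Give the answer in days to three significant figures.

271 days

For the 1D instantaneous-source solution, setting ∂C/∂t = 0 at fixed x gives v²t² + 2Dt − x² = 0, so t = (√(D² + v²x²) − D)/v².
√(D² + v²x²) = √(0.924² + 0.0926² × 33.6²) = 3.246; v² = 0.00857476.
t = (3.246 − 0.924)/0.00857476 = 271 days (vs. the pure-advection estimate x/v = 363 d).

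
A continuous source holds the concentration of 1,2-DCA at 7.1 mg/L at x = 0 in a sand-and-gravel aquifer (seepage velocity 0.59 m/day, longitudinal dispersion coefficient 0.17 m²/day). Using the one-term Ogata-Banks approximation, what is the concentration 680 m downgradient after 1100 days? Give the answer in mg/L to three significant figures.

0.387 mg/L

For a continuous step input, C/C₀ ≈ ½·erfc((x−vt)/(2√(Dt))).
vt = 0.59 × 1100 = 649 m and 2√(Dt) = 2√(0.17 × 1100) = 27.35 m.
Argument (x−vt)/(2√(Dt)) = (680 − 649)/27.35 = 1.133; ½·erfc(1.133) = 0.05454.
C = 7.1 × 0.05454 = 0.387 mg/L.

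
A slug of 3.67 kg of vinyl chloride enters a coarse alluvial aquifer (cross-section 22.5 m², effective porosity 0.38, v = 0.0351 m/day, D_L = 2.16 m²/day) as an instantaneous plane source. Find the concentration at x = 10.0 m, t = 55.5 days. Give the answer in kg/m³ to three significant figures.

0.00966 kg/m³

For an instantaneous plane source, C(x,t) = M/(n_e·A·√(4πDt)) · exp(−(x−vt)²/(4Dt)), with n_e·A the pore (flow) area.
Plume center vt = 0.0351 × 55.5 = 1.94805 m, so the well at 10.0 m is 8.05195 m downgradient of the peak.
√(4πDt) = 38.81 m, giving peak height M/(n_e·A·√(4πDt)) = 3.67/(0.38 × 22.5 × 38.81) = 0.01106 kg/m³.
(x−vt)²/(4Dt) = (8.05195)²/(4 × 2.16 × 55.5) = 0.1352; exp(−0.1352) = 0.8735.
C = 0.01106 × 0.8735 = 0.00966 kg/m³.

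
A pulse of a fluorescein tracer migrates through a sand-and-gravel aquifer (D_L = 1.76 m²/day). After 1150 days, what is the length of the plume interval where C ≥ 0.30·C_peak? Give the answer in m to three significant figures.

197 m

The plume is Gaussian with σ = √(2Dt) = √(2 × 1.76 × 1150) = 63.62 m.
C/C_peak = exp(−Δx²/(2σ²)) = 0.30 ⇒ Δx = σ·√(−2 ln 0.30) = 63.62 × 1.552 = 98.74 m.
Width = 2Δx = 197 m.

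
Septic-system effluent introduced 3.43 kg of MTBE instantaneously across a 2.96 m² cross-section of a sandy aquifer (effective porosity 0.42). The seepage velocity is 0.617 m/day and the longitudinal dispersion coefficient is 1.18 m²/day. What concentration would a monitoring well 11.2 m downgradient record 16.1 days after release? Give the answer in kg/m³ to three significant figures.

For an instantaneous plane source, C(x,t) = M/(n_e·A·√(4πDt)) · exp(−(x−vt)²/(4Dt)), with n_e·A the pore (flow) area.
Plume center vt = 0.617 × 16.1 = 9.9337 m, so the well at 11.2 m is 1.2663 m downgradient of the peak.
√(4πDt) = 15.45 m, giving peak height M/(n_e·A·√(4πDt)) = 3.43/(0.42 × 2.96 × 15.45) = 0.1786 kg/m³.
(x−vt)²/(4Dt) = (1.2663)²/(4 × 1.18 × 16.1) = 0.02110; exp(−0.02110) = 0.9791.
C = 0.1786 × 0.9791 = 0.175 kg/m³.

0.175 kg/m³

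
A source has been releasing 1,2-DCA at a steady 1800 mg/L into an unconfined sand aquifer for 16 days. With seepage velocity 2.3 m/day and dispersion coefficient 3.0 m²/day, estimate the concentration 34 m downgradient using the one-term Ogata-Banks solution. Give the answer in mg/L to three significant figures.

For a continuous step input, C/C₀ ≈ ½·erfc((x−vt)/(2√(Dt))).
vt = 2.3 × 16 = 36.8 m and 2√(Dt) = 2√(3.0 × 16) = 13.86 m.
Argument (x−vt)/(2√(Dt)) = (34 − 36.8)/13.86 = -0.2020; ½·erfc(-0.2020) = 0.6124.
C = 1800 × 0.6124 = 1100 mg/L.

1100 mg/L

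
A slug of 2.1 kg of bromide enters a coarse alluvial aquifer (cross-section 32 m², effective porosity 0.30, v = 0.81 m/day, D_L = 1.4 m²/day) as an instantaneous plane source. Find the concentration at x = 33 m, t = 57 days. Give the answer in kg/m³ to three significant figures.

For an instantaneous plane source, C(x,t) = M/(n_e·A·√(4πDt)) · exp(−(x−vt)²/(4Dt)), with n_e·A the pore (flow) area.
Plume center vt = 0.81 × 57 = 46.17 m, so the well at 33 m is 13.17 m upgradient of the peak.
√(4πDt) = 31.67 m, giving peak height M/(n_e·A·√(4πDt)) = 2.1/(0.30 × 32 × 31.67) = 0.006907 kg/m³.
(x−vt)²/(4Dt) = (-13.17)²/(4 × 1.4 × 57) = 0.5434; exp(−0.5434) = 0.5808.
C = 0.006907 × 0.5808 = 0.00401 kg/m³.

0.00401 kg/m³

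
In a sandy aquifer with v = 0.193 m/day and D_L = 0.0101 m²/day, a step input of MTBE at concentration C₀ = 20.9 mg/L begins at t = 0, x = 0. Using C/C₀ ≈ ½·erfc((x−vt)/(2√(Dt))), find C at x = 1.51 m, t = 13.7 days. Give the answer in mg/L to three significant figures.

For a continuous step input, C/C₀ ≈ ½·erfc((x−vt)/(2√(Dt))).
vt = 0.193 × 13.7 = 2.6441 m and 2√(Dt) = 2√(0.0101 × 13.7) = 0.7440 m.
Argument (x−vt)/(2√(Dt)) = (1.51 − 2.6441)/0.7440 = -1.524; ½·erfc(-1.524) = 0.9844.
C = 20.9 × 0.9844 = 20.6 mg/L.

20.6 mg/L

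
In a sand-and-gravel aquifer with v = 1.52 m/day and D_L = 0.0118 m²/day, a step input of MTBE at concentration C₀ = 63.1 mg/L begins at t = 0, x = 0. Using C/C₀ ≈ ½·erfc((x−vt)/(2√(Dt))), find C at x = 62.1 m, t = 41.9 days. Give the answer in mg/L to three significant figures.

For a continuous step input, C/C₀ ≈ ½·erfc((x−vt)/(2√(Dt))).
vt = 1.52 × 41.9 = 63.688 m and 2√(Dt) = 2√(0.0118 × 41.9) = 1.406 m.
Argument (x−vt)/(2√(Dt)) = (62.1 − 63.688)/1.406 = -1.129; ½·erfc(-1.129) = 0.9448.
C = 63.1 × 0.9448 = 59.6 mg/L.

59.6 mg/L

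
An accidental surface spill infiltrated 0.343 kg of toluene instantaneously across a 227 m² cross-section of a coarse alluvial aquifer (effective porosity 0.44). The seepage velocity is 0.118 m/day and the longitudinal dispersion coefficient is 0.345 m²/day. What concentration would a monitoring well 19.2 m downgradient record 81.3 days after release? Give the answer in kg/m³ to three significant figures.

For an instantaneous plane source, C(x,t) = M/(n_e·A·√(4πDt)) · exp(−(x−vt)²/(4Dt)), with n_e·A the pore (flow) area.
Plume center vt = 0.118 × 81.3 = 9.5934 m, so the well at 19.2 m is 9.6066 m downgradient of the peak.
√(4πDt) = 18.77 m, giving peak height M/(n_e·A·√(4πDt)) = 0.343/(0.44 × 227 × 18.77) = 0.0001830 kg/m³.
(x−vt)²/(4Dt) = (9.6066)²/(4 × 0.345 × 81.3) = 0.8226; exp(−0.8226) = 0.4393.
C = 0.0001830 × 0.4393 = 8.04e-05 kg/m³.

8.04e-05 kg/m³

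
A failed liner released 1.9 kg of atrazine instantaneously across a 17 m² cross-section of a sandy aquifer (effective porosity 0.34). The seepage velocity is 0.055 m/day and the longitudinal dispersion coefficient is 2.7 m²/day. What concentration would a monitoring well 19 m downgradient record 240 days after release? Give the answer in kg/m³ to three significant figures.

0.00360 kg/m³

For an instantaneous plane source, C(x,t) = M/(n_e·A·√(4πDt)) · exp(−(x−vt)²/(4Dt)), with n_e·A the pore (flow) area.
Plume center vt = 0.055 × 240 = 13.2 m, so the well at 19 m is 5.8 m downgradient of the peak.
√(4πDt) = 90.24 m, giving peak height M/(n_e·A·√(4πDt)) = 1.9/(0.34 × 17 × 90.24) = 0.003643 kg/m³.
(x−vt)²/(4Dt) = (5.8)²/(4 × 2.7 × 240) = 0.01298; exp(−0.01298) = 0.9871.
C = 0.003643 × 0.9871 = 0.00360 kg/m³.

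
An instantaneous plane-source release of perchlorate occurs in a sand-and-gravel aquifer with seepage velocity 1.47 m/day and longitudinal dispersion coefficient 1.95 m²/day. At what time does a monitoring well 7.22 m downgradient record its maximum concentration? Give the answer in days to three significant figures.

4.09 days

For the 1D instantaneous-source solution, setting ∂C/∂t = 0 at fixed x gives v²t² + 2Dt − x² = 0, so t = (√(D² + v²x²) − D)/v².
√(D² + v²x²) = √(1.95² + 1.47² × 7.22²) = 10.79; v² = 2.1609.
t = (10.79 − 1.95)/2.1609 = 4.09 days (vs. the pure-advection estimate x/v = 4.91 d).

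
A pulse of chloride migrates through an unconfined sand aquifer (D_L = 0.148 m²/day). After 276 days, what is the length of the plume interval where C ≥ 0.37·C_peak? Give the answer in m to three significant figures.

25.5 m

The plume is Gaussian with σ = √(2Dt) = √(2 × 0.148 × 276) = 9.039 m.
C/C_peak = exp(−Δx²/(2σ²)) = 0.37 ⇒ Δx = σ·√(−2 ln 0.37) = 9.039 × 1.410 = 12.74 m.
Width = 2Δx = 25.5 m.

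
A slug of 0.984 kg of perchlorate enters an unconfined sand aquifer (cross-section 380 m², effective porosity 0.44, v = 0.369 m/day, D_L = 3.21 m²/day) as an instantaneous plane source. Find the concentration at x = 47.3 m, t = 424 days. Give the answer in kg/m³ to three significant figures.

For an instantaneous plane source, C(x,t) = M/(n_e·A·√(4πDt)) · exp(−(x−vt)²/(4Dt)), with n_e·A the pore (flow) area.
Plume center vt = 0.369 × 424 = 156.456 m, so the well at 47.3 m is 109.156 m upgradient of the peak.
√(4πDt) = 130.8 m, giving peak height M/(n_e·A·√(4πDt)) = 0.984/(0.44 × 380 × 130.8) = 4.499e-05 kg/m³.
(x−vt)²/(4Dt) = (-109.156)²/(4 × 3.21 × 424) = 2.189; exp(−2.189) = 0.1120.
C = 4.499e-05 × 0.1120 = 5.04e-06 kg/m³.

5.04e-06 kg/m³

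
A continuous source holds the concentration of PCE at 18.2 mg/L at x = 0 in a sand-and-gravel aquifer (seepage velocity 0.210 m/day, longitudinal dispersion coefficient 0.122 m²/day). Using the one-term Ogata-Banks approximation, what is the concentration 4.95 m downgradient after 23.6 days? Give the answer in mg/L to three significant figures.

9.12 mg/L

For a continuous step input, C/C₀ ≈ ½·erfc((x−vt)/(2√(Dt))).
vt = 0.210 × 23.6 = 4.956 m and 2√(Dt) = 2√(0.122 × 23.6) = 3.394 m.
Argument (x−vt)/(2√(Dt)) = (4.95 − 4.956)/3.394 = -0.001768; ½·erfc(-0.001768) = 0.5010.
C = 18.2 × 0.5010 = 9.12 mg/L.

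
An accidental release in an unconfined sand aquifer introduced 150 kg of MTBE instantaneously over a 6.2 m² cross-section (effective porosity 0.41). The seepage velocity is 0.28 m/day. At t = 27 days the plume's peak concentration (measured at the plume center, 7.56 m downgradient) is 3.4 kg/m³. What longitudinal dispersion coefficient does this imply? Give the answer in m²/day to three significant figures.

At the plume center C_max = M/(n_e·A·√(4πDt)), so D = M²/(4πt·(n_e·A·C_max)²).
n_e·A·C_max = 0.41 × 6.2 × 3.4 = 8.643 kg/m.
D = 150²/(4π × 27 × 8.643²) = 0.888 m²/day.

0.888 m²/day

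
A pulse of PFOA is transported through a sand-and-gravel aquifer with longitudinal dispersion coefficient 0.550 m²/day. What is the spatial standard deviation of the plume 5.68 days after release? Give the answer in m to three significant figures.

Dispersive spreading gives a Gaussian with σ² = 2Dt; advection only shifts the center.
σ = √(2 × 0.550 × 5.68) = 2.50 m.

2.50 m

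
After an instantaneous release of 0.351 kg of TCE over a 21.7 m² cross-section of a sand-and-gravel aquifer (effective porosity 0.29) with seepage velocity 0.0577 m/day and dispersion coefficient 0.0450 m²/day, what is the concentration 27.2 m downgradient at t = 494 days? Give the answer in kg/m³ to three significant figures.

For an instantaneous plane source, C(x,t) = M/(n_e·A·√(4πDt)) · exp(−(x−vt)²/(4Dt)), with n_e·A the pore (flow) area.
Plume center vt = 0.0577 × 494 = 28.5038 m, so the well at 27.2 m is 1.3038 m upgradient of the peak.
√(4πDt) = 16.71 m, giving peak height M/(n_e·A·√(4πDt)) = 0.351/(0.29 × 21.7 × 16.71) = 0.003338 kg/m³.
(x−vt)²/(4Dt) = (-1.3038)²/(4 × 0.0450 × 494) = 0.01912; exp(−0.01912) = 0.9811.
C = 0.003338 × 0.9811 = 0.00327 kg/m³.

0.00327 kg/m³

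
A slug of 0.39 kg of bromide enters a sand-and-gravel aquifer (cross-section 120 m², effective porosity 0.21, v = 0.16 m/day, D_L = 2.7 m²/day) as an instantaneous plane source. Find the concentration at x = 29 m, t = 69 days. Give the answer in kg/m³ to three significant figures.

For an instantaneous plane source, C(x,t) = M/(n_e·A·√(4πDt)) · exp(−(x−vt)²/(4Dt)), with n_e·A the pore (flow) area.
Plume center vt = 0.16 × 69 = 11.04 m, so the well at 29 m is 17.96 m downgradient of the peak.
√(4πDt) = 48.39 m, giving peak height M/(n_e·A·√(4πDt)) = 0.39/(0.21 × 120 × 48.39) = 0.0003198 kg/m³.
(x−vt)²/(4Dt) = (17.96)²/(4 × 2.7 × 69) = 0.4329; exp(−0.4329) = 0.6486.
C = 0.0003198 × 0.6486 = 0.000207 kg/m³.

0.000207 kg/m³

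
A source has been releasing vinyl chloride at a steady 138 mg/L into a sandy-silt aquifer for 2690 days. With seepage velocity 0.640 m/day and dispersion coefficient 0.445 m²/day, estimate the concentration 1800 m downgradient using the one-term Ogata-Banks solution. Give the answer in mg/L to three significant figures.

7.53 mg/L

For a continuous step input, C/C₀ ≈ ½·erfc((x−vt)/(2√(Dt))).
vt = 0.640 × 2690 = 1721.6 m and 2√(Dt) = 2√(0.445 × 2690) = 69.20 m.
Argument (x−vt)/(2√(Dt)) = (1800 − 1721.6)/69.20 = 1.133; ½·erfc(1.133) = 0.05454.
C = 138 × 0.05454 = 7.53 mg/L.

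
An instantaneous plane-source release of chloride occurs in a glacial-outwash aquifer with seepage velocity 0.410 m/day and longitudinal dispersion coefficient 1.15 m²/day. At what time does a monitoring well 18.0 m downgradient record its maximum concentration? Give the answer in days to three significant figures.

37.6 days

For the 1D instantaneous-source solution, setting ∂C/∂t = 0 at fixed x gives v²t² + 2Dt − x² = 0, so t = (√(D² + v²x²) − D)/v².
√(D² + v²x²) = √(1.15² + 0.410² × 18.0²) = 7.469; v² = 0.1681.
t = (7.469 − 1.15)/0.1681 = 37.6 days (vs. the pure-advection estimate x/v = 43.9 d).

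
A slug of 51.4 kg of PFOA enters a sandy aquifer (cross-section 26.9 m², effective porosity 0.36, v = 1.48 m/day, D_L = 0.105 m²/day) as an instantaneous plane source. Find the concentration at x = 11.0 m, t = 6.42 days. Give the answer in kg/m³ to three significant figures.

0.793 kg/m³

For an instantaneous plane source, C(x,t) = M/(n_e·A·√(4πDt)) · exp(−(x−vt)²/(4Dt)), with n_e·A the pore (flow) area.
Plume center vt = 1.48 × 6.42 = 9.5016 m, so the well at 11.0 m is 1.4984 m downgradient of the peak.
√(4πDt) = 2.910 m, giving peak height M/(n_e·A·√(4πDt)) = 51.4/(0.36 × 26.9 × 2.910) = 1.824 kg/m³.
(x−vt)²/(4Dt) = (1.4984)²/(4 × 0.105 × 6.42) = 0.8327; exp(−0.8327) = 0.4349.
C = 1.824 × 0.4349 = 0.793 kg/m³.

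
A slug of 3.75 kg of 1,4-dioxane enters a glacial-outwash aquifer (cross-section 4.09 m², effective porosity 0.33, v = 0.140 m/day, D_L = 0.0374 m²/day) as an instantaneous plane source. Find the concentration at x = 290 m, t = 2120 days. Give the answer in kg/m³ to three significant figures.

For an instantaneous plane source, C(x,t) = M/(n_e·A·√(4πDt)) · exp(−(x−vt)²/(4Dt)), with n_e·A the pore (flow) area.
Plume center vt = 0.140 × 2120 = 296.8 m, so the well at 290 m is 6.8 m upgradient of the peak.
√(4πDt) = 31.57 m, giving peak height M/(n_e·A·√(4πDt)) = 3.75/(0.33 × 4.09 × 31.57) = 0.08801 kg/m³.
(x−vt)²/(4Dt) = (-6.8)²/(4 × 0.0374 × 2120) = 0.1458; exp(−0.1458) = 0.8643.
C = 0.08801 × 0.8643 = 0.0761 kg/m³.

0.0761 kg/m³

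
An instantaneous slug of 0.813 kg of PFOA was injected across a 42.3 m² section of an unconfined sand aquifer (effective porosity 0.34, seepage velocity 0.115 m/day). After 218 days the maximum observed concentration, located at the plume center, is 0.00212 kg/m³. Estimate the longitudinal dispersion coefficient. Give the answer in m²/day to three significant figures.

At the plume center C_max = M/(n_e·A·√(4πDt)), so D = M²/(4πt·(n_e·A·C_max)²).
n_e·A·C_max = 0.34 × 42.3 × 0.00212 = 0.03049 kg/m.
D = 0.813²/(4π × 218 × 0.03049²) = 0.260 m²/day.

0.260 m²/day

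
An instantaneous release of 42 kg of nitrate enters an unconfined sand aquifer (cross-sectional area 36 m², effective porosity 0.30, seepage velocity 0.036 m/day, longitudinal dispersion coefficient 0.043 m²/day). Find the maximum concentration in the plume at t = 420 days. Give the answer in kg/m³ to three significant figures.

The peak of an instantaneous 1D plume sits at x = vt; there the Gaussian factor is 1 and C_max = M/(n_e·A·√(4πDt)), where n_e·A is the pore area the mass is dissolved in.
√(4πDt) = √(4π × 0.043 × 420) = 15.06 m, so C_max = 42/(0.30 × 36 × 15.06) = 0.258 kg/m³.

0.258 kg/m³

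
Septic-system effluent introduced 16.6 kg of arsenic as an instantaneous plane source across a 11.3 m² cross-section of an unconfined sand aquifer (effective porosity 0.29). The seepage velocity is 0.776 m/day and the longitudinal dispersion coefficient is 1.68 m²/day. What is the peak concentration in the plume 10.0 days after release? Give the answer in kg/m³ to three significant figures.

0.349 kg/m³

The peak of an instantaneous 1D plume sits at x = vt; there the Gaussian factor is 1 and C_max = M/(n_e·A·√(4πDt)), where n_e·A is the pore area the mass is dissolved in.
√(4πDt) = √(4π × 1.68 × 10.0) = 14.53 m, so C_max = 16.6/(0.29 × 11.3 × 14.53) = 0.349 kg/m³.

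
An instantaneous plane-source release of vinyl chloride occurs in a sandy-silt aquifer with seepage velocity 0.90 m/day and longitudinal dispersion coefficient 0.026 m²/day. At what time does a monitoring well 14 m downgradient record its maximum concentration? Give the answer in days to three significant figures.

15.5 days

For the 1D instantaneous-source solution, setting ∂C/∂t = 0 at fixed x gives v²t² + 2Dt − x² = 0, so t = (√(D² + v²x²) − D)/v².
√(D² + v²x²) = √(0.026² + 0.90² × 14²) = 12.60; v² = 0.81.
t = (12.60 − 0.026)/0.81 = 15.5 days (vs. the pure-advection estimate x/v = 15.6 d).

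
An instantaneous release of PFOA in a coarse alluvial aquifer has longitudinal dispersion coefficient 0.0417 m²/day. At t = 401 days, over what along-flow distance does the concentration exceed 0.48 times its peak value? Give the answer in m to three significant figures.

The plume is Gaussian with σ = √(2Dt) = √(2 × 0.0417 × 401) = 5.783 m.
C/C_peak = exp(−Δx²/(2σ²)) = 0.48 ⇒ Δx = σ·√(−2 ln 0.48) = 5.783 × 1.212 = 7.009 m.
Width = 2Δx = 14.0 m.

14.0 m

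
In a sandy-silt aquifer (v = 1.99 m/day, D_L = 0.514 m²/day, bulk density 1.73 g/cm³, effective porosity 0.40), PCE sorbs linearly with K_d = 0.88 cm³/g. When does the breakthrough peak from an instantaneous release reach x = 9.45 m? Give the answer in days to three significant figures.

Retardation factor R = 1 + ρ_b·K_d/n = 1 + 1.73 × 0.88/0.40 = 4.806.
Sorption retards both mechanisms: v_R = v/R = 0.4141 m/day, D_R = D/R = 0.1069 m²/day.
Peak time from v_R²t² + 2D_R t − x² = 0: t = (√(D_R² + v_R²x²) − D_R)/v_R².
√(D_R² + v_R²x²) = √(0.1069² + 0.4141² × 9.45²) = 3.915; v_R² = 0.1715.
t = (3.915 − 0.1069)/0.1715 = 22.2 days.

22.2 days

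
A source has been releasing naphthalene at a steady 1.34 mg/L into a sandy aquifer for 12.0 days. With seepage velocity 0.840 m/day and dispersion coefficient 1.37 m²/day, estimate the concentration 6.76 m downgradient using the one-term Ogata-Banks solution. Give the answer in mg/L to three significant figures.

For a continuous step input, C/C₀ ≈ ½·erfc((x−vt)/(2√(Dt))).
vt = 0.840 × 12.0 = 10.08 m and 2√(Dt) = 2√(1.37 × 12.0) = 8.109 m.
Argument (x−vt)/(2√(Dt)) = (6.76 − 10.08)/8.109 = -0.4094; ½·erfc(-0.4094) = 0.7187.
C = 1.34 × 0.7187 = 0.963 mg/L.

0.963 mg/L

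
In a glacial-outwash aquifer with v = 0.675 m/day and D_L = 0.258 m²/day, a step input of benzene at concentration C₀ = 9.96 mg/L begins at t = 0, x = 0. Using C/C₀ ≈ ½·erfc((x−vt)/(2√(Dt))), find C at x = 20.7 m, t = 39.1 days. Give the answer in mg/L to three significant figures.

For a continuous step input, C/C₀ ≈ ½·erfc((x−vt)/(2√(Dt))).
vt = 0.675 × 39.1 = 26.3925 m and 2√(Dt) = 2√(0.258 × 39.1) = 6.352 m.
Argument (x−vt)/(2√(Dt)) = (20.7 − 26.3925)/6.352 = -0.8962; ½·erfc(-0.8962) = 0.8975.
C = 9.96 × 0.8975 = 8.94 mg/L.

8.94 mg/L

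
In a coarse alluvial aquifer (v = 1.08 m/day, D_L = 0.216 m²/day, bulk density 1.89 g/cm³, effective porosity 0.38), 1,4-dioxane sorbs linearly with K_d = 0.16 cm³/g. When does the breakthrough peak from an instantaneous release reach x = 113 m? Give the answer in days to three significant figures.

188 days

Retardation factor R = 1 + ρ_b·K_d/n = 1 + 1.89 × 0.16/0.38 = 1.796.
Sorption retards both mechanisms: v_R = v/R = 0.6013 m/day, D_R = D/R = 0.1203 m²/day.
Peak time from v_R²t² + 2D_R t − x² = 0: t = (√(D_R² + v_R²x²) − D_R)/v_R².
√(D_R² + v_R²x²) = √(0.1203² + 0.6013² × 113²) = 67.95; v_R² = 0.3616.
t = (67.95 − 0.1203)/0.3616 = 188 days.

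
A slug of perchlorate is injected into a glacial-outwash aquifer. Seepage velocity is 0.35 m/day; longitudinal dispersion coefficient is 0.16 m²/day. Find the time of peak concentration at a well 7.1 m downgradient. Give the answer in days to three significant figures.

19.0 days

For the 1D instantaneous-source solution, setting ∂C/∂t = 0 at fixed x gives v²t² + 2Dt − x² = 0, so t = (√(D² + v²x²) − D)/v².
√(D² + v²x²) = √(0.16² + 0.35² × 7.1²) = 2.490; v² = 0.1225.
t = (2.490 − 0.16)/0.1225 = 19.0 days (vs. the pure-advection estimate x/v = 20.3 d).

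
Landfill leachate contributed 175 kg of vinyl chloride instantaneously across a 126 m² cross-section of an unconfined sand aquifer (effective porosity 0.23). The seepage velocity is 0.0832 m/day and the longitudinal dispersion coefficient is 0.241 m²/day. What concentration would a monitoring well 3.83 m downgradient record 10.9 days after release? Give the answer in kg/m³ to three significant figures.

0.466 kg/m³

For an instantaneous plane source, C(x,t) = M/(n_e·A·√(4πDt)) · exp(−(x−vt)²/(4Dt)), with n_e·A the pore (flow) area.
Plume center vt = 0.0832 × 10.9 = 0.90688 m, so the well at 3.83 m is 2.92312 m downgradient of the peak.
√(4πDt) = 5.745 m, giving peak height M/(n_e·A·√(4πDt)) = 175/(0.23 × 126 × 5.745) = 1.051 kg/m³.
(x−vt)²/(4Dt) = (2.92312)²/(4 × 0.241 × 10.9) = 0.8132; exp(−0.8132) = 0.4434.
C = 1.051 × 0.4434 = 0.466 kg/m³.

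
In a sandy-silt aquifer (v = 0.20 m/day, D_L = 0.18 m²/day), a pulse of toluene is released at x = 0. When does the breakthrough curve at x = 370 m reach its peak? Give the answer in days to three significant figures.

1850 days

For the 1D instantaneous-source solution, setting ∂C/∂t = 0 at fixed x gives v²t² + 2Dt − x² = 0, so t = (√(D² + v²x²) − D)/v².
√(D² + v²x²) = √(0.18² + 0.20² × 370²) = 74.00; v² = 0.04.
t = (74.00 − 0.18)/0.04 = 1850 days (vs. the pure-advection estimate x/v = 1850 d).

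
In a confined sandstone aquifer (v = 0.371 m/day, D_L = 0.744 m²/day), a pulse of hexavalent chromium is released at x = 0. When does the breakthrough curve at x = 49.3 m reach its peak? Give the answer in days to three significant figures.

128 days

For the 1D instantaneous-source solution, setting ∂C/∂t = 0 at fixed x gives v²t² + 2Dt − x² = 0, so t = (√(D² + v²x²) − D)/v².
√(D² + v²x²) = √(0.744² + 0.371² × 49.3²) = 18.31; v² = 0.137641.
t = (18.31 − 0.744)/0.137641 = 128 days (vs. the pure-advection estimate x/v = 133 d).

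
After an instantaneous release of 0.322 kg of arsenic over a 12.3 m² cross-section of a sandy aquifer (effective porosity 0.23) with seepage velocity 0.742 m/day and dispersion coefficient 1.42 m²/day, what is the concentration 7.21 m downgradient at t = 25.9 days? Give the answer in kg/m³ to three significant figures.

For an instantaneous plane source, C(x,t) = M/(n_e·A·√(4πDt)) · exp(−(x−vt)²/(4Dt)), with n_e·A the pore (flow) area.
Plume center vt = 0.742 × 25.9 = 19.2178 m, so the well at 7.21 m is 12.0078 m upgradient of the peak.
√(4πDt) = 21.50 m, giving peak height M/(n_e·A·√(4πDt)) = 0.322/(0.23 × 12.3 × 21.50) = 0.005294 kg/m³.
(x−vt)²/(4Dt) = (-12.0078)²/(4 × 1.42 × 25.9) = 0.9801; exp(−0.9801) = 0.3753.
C = 0.005294 × 0.3753 = 0.00199 kg/m³.

0.00199 kg/m³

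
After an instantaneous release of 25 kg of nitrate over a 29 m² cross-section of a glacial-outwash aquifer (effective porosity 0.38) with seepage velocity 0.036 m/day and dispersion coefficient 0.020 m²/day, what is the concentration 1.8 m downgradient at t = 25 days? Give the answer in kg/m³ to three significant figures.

For an instantaneous plane source, C(x,t) = M/(n_e·A·√(4πDt)) · exp(−(x−vt)²/(4Dt)), with n_e·A the pore (flow) area.
Plume center vt = 0.036 × 25 = 0.9 m, so the well at 1.8 m is 0.9 m downgradient of the peak.
√(4πDt) = 2.507 m, giving peak height M/(n_e·A·√(4πDt)) = 25/(0.38 × 29 × 2.507) = 0.9049 kg/m³.
(x−vt)²/(4Dt) = (0.9)²/(4 × 0.020 × 25) = 0.4050; exp(−0.4050) = 0.6670.
C = 0.9049 × 0.6670 = 0.604 kg/m³.

0.604 kg/m³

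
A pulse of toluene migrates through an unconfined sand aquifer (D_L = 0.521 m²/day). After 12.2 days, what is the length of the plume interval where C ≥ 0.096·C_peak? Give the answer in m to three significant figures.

15.4 m

The plume is Gaussian with σ = √(2Dt) = √(2 × 0.521 × 12.2) = 3.565 m.
C/C_peak = exp(−Δx²/(2σ²)) = 0.096 ⇒ Δx = σ·√(−2 ln 0.096) = 3.565 × 2.165 = 7.718 m.
Width = 2Δx = 15.4 m.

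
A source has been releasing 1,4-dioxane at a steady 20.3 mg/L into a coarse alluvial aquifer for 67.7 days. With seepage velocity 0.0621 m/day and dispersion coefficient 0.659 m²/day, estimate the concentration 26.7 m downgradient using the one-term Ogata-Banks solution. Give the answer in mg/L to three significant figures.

0.175 mg/L

For a continuous step input, C/C₀ ≈ ½·erfc((x−vt)/(2√(Dt))).
vt = 0.0621 × 67.7 = 4.20417 m and 2√(Dt) = 2√(0.659 × 67.7) = 13.36 m.
Argument (x−vt)/(2√(Dt)) = (26.7 − 4.20417)/13.36 = 1.684; ½·erfc(1.684) = 0.008620.
C = 20.3 × 0.008620 = 0.175 mg/L.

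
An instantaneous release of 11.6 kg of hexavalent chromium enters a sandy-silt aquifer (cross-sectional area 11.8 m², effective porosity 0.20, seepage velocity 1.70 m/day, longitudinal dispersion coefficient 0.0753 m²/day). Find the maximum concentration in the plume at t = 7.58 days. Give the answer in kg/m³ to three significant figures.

The peak of an instantaneous 1D plume sits at x = vt; there the Gaussian factor is 1 and C_max = M/(n_e·A·√(4πDt)), where n_e·A is the pore area the mass is dissolved in.
√(4πDt) = √(4π × 0.0753 × 7.58) = 2.678 m, so C_max = 11.6/(0.20 × 11.8 × 2.678) = 1.84 kg/m³.

1.84 kg/m³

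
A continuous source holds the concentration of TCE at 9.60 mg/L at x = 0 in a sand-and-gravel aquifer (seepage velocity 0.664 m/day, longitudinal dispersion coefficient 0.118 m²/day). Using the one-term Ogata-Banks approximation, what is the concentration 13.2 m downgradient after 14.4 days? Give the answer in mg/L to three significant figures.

For a continuous step input, C/C₀ ≈ ½·erfc((x−vt)/(2√(Dt))).
vt = 0.664 × 14.4 = 9.5616 m and 2√(Dt) = 2√(0.118 × 14.4) = 2.607 m.
Argument (x−vt)/(2√(Dt)) = (13.2 − 9.5616)/2.607 = 1.396; ½·erfc(1.396) = 0.02418.
C = 9.60 × 0.02418 = 0.232 mg/L.

0.232 mg/L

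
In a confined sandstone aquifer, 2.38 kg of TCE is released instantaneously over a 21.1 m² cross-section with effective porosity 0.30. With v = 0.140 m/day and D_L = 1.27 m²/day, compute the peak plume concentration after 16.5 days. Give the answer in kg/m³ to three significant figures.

The peak of an instantaneous 1D plume sits at x = vt; there the Gaussian factor is 1 and C_max = M/(n_e·A·√(4πDt)), where n_e·A is the pore area the mass is dissolved in.
√(4πDt) = √(4π × 1.27 × 16.5) = 16.23 m, so C_max = 2.38/(0.30 × 21.1 × 16.23) = 0.0232 kg/m³.

0.0232 kg/m³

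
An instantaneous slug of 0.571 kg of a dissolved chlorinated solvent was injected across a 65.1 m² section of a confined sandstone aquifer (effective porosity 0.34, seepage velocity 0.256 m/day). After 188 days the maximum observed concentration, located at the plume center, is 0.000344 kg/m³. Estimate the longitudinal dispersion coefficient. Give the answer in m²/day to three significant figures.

At the plume center C_max = M/(n_e·A·√(4πDt)), so D = M²/(4πt·(n_e·A·C_max)²).
n_e·A·C_max = 0.34 × 65.1 × 0.000344 = 0.007614 kg/m.
D = 0.571²/(4π × 188 × 0.007614²) = 2.38 m²/day.

2.38 m²/day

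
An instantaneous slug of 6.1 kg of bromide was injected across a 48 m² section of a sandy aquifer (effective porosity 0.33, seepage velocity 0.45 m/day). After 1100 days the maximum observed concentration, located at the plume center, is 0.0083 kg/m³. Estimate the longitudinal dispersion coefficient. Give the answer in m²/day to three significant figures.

0.156 m²/day

At the plume center C_max = M/(n_e·A·√(4πDt)), so D = M²/(4πt·(n_e·A·C_max)²).
n_e·A·C_max = 0.33 × 48 × 0.0083 = 0.1315 kg/m.
D = 6.1²/(4π × 1100 × 0.1315²) = 0.156 m²/day.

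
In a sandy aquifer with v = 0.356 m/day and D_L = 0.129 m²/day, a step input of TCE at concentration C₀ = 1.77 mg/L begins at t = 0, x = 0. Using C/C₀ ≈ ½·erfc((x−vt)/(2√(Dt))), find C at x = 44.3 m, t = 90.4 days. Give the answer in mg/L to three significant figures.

For a continuous step input, C/C₀ ≈ ½·erfc((x−vt)/(2√(Dt))).
vt = 0.356 × 90.4 = 32.1824 m and 2√(Dt) = 2√(0.129 × 90.4) = 6.830 m.
Argument (x−vt)/(2√(Dt)) = (44.3 − 32.1824)/6.830 = 1.774; ½·erfc(1.774) = 0.006057.
C = 1.77 × 0.006057 = 0.0107 mg/L.

0.0107 mg/L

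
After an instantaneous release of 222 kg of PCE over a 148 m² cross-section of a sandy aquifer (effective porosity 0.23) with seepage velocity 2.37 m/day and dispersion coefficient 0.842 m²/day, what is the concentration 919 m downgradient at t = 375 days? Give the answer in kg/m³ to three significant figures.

0.0502 kg/m³

For an instantaneous plane source, C(x,t) = M/(n_e·A·√(4πDt)) · exp(−(x−vt)²/(4Dt)), with n_e·A the pore (flow) area.
Plume center vt = 2.37 × 375 = 888.75 m, so the well at 919 m is 30.25 m downgradient of the peak.
√(4πDt) = 62.99 m, giving peak height M/(n_e·A·√(4πDt)) = 222/(0.23 × 148 × 62.99) = 0.1035 kg/m³.
(x−vt)²/(4Dt) = (30.25)²/(4 × 0.842 × 375) = 0.7245; exp(−0.7245) = 0.4846.
C = 0.1035 × 0.4846 = 0.0502 kg/m³.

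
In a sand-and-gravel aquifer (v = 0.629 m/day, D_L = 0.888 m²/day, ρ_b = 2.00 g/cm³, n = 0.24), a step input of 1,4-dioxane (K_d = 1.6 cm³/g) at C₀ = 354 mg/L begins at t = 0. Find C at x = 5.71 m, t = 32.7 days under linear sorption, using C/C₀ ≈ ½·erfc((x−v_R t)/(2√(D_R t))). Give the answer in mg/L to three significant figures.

5.96 mg/L

Retardation factor R = 1 + ρ_b·K_d/n = 1 + 2.00 × 1.6/0.24 = 14.33.
Sorption retards both mechanisms: v_R = v/R = 0.04389 m/day, D_R = D/R = 0.06197 m²/day.
v_R·t = 0.04389 × 32.7 = 1.435203 m; 2√(D_R t) = 2.847 m; argument = (5.71 − 1.435203)/2.847 = 1.502.
C = C₀ × ½·erfc(1.502) = 354 × 0.01683 = 5.96 mg/L.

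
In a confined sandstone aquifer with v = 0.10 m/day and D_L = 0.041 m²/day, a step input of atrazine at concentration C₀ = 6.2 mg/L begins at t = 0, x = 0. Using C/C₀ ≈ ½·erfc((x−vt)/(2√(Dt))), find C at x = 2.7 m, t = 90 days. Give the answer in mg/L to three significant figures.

For a continuous step input, C/C₀ ≈ ½·erfc((x−vt)/(2√(Dt))).
vt = 0.10 × 90 = 9 m and 2√(Dt) = 2√(0.041 × 90) = 3.842 m.
Argument (x−vt)/(2√(Dt)) = (2.7 − 9)/3.842 = -1.640; ½·erfc(-1.640) = 0.9898.
C = 6.2 × 0.9898 = 6.14 mg/L.

6.14 mg/L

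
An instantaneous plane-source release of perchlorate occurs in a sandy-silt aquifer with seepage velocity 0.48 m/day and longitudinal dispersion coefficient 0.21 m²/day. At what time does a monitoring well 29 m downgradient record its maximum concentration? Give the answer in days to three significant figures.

For the 1D instantaneous-source solution, setting ∂C/∂t = 0 at fixed x gives v²t² + 2Dt − x² = 0, so t = (√(D² + v²x²) − D)/v².
√(D² + v²x²) = √(0.21² + 0.48² × 29²) = 13.92; v² = 0.2304.
t = (13.92 − 0.21)/0.2304 = 59.5 days (vs. the pure-advection estimate x/v = 60.4 d).

59.5 days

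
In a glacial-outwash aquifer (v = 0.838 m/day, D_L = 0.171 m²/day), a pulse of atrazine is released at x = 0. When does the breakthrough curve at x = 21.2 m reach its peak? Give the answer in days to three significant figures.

For the 1D instantaneous-source solution, setting ∂C/∂t = 0 at fixed x gives v²t² + 2Dt − x² = 0, so t = (√(D² + v²x²) − D)/v².
√(D² + v²x²) = √(0.171² + 0.838² × 21.2²) = 17.77; v² = 0.702244.
t = (17.77 − 0.171)/0.702244 = 25.1 days (vs. the pure-advection estimate x/v = 25.3 d).

25.1 days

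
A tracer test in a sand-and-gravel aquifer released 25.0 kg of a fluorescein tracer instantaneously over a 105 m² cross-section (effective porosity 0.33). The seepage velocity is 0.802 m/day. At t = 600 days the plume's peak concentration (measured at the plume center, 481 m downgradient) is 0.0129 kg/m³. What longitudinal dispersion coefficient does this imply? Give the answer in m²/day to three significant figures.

At the plume center C_max = M/(n_e·A·√(4πDt)), so D = M²/(4πt·(n_e·A·C_max)²).
n_e·A·C_max = 0.33 × 105 × 0.0129 = 0.4470 kg/m.
D = 25.0²/(4π × 600 × 0.4470²) = 0.415 m²/day.

0.415 m²/day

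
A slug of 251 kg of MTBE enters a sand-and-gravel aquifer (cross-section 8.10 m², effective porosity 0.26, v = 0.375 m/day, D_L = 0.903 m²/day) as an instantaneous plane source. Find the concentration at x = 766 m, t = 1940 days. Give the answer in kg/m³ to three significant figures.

0.650 kg/m³

For an instantaneous plane source, C(x,t) = M/(n_e·A·√(4πDt)) · exp(−(x−vt)²/(4Dt)), with n_e·A the pore (flow) area.
Plume center vt = 0.375 × 1940 = 727.5 m, so the well at 766 m is 38.5 m downgradient of the peak.
√(4πDt) = 148.4 m, giving peak height M/(n_e·A·√(4πDt)) = 251/(0.26 × 8.10 × 148.4) = 0.8031 kg/m³.
(x−vt)²/(4Dt) = (38.5)²/(4 × 0.903 × 1940) = 0.2115; exp(−0.2115) = 0.8094.
C = 0.8031 × 0.8094 = 0.650 kg/m³.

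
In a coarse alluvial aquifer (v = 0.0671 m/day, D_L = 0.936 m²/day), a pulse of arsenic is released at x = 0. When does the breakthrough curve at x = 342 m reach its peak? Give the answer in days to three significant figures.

4890 days

For the 1D instantaneous-source solution, setting ∂C/∂t = 0 at fixed x gives v²t² + 2Dt − x² = 0, so t = (√(D² + v²x²) − D)/v².
√(D² + v²x²) = √(0.936² + 0.0671² × 342²) = 22.97; v² = 0.00450241.
t = (22.97 − 0.936)/0.00450241 = 4890 days (vs. the pure-advection estimate x/v = 5100 d).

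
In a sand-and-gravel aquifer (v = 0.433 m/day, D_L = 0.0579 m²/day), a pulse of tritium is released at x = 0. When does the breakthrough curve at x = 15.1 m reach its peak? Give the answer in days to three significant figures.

34.6 days

For the 1D instantaneous-source solution, setting ∂C/∂t = 0 at fixed x gives v²t² + 2Dt − x² = 0, so t = (√(D² + v²x²) − D)/v².
√(D² + v²x²) = √(0.0579² + 0.433² × 15.1²) = 6.539; v² = 0.187489.
t = (6.539 − 0.0579)/0.187489 = 34.6 days (vs. the pure-advection estimate x/v = 34.9 d).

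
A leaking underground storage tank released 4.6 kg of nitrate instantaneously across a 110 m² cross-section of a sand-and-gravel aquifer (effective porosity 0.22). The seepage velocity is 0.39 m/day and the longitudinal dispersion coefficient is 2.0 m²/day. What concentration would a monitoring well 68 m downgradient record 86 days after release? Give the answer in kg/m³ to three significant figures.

0.000728 kg/m³

For an instantaneous plane source, C(x,t) = M/(n_e·A·√(4πDt)) · exp(−(x−vt)²/(4Dt)), with n_e·A the pore (flow) area.
Plume center vt = 0.39 × 86 = 33.54 m, so the well at 68 m is 34.46 m downgradient of the peak.
√(4πDt) = 46.49 m, giving peak height M/(n_e·A·√(4πDt)) = 4.6/(0.22 × 110 × 46.49) = 0.004089 kg/m³.
(x−vt)²/(4Dt) = (34.46)²/(4 × 2.0 × 86) = 1.726; exp(−1.726) = 0.1780.
C = 0.004089 × 0.1780 = 0.000728 kg/m³.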